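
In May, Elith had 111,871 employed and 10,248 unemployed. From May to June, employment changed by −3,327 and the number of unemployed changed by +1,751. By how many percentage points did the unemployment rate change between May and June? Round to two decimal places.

The unemployment rate changed by +1.56 percentage points.

May: labor force = 111,871 + 10,248 = 122,119; u = 10,248/122,119 = 8.39%.
June: labor force = 108,544 + 11,999 = 120,543; u = 11,999/120,543 = 9.95%.
Change = 9.95% − 8.39% = +1.56 pp.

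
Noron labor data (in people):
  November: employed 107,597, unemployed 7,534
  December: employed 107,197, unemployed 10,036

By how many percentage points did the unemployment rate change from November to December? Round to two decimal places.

November: labor force = 107,597 + 7,534 = 115,131; u = 7,534/115,131 = 6.54%.
December: labor force = 107,197 + 10,036 = 117,233; u = 10,036/117,233 = 8.56%.
Change = 8.56% − 6.54% = +2.02 pp.

The unemployment rate changed by +2.02 percentage points.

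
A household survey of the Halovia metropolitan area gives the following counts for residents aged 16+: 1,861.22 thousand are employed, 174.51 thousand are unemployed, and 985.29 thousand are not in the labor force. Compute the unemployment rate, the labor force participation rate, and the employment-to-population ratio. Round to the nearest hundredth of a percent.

Unemployment rate ≈ 8.57%; labor force participation rate ≈ 67.39%; employment-population ratio ≈ 61.61%.

Labor force = employed + unemployed = 1,861.22 + 174.51 = 2,035.73 thousand.
Working-age population = 2,035.73 + 985.29 = 3,021.02 thousand.
Unemployment rate = 174.51 / 2,035.73 = 8.57%.
Labor force participation rate = 2,035.73 / 3,021.02 = 67.39%.
Employment-population ratio = 1,861.22 / 3,021.02 = 61.61%.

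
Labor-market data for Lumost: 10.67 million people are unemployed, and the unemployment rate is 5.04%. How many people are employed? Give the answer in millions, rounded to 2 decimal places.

About 201.04 million are employed.

Labor force = U / u = 10.67 / 0.0504 ≈ 211.71 million.
Employed = labor force − unemployed = 211.71 − 10.67 = 201.04 million.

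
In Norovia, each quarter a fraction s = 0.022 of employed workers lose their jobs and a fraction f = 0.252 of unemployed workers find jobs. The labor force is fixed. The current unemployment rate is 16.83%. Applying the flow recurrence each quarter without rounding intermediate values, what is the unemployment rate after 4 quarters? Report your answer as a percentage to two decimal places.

With a fixed labor force, u_{t+1} = u_t + s·(1−u_t) − f·u_t = u_t·(1−s−f) + s.
Here 1−s−f = 0.726 and s = 0.022.
u_1 = 0.168300 × 0.726 + 0.022 = 0.144186.
u_2 = 0.144186 × 0.726 + 0.022 = 0.126679.
u_3 = 0.126679 × 0.726 + 0.022 = 0.113969.
u_4 = 0.113969 × 0.726 + 0.022 = 0.104741.

Unemployment rate after four quarters ≈ 10.47%.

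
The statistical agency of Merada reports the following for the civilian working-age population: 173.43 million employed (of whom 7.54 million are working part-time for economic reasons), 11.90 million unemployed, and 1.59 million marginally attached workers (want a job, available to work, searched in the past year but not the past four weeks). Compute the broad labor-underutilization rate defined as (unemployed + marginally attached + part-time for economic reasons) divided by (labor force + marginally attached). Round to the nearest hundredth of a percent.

Labor force = 173.43 + 11.90 = 185.33 million.
Numerator = 11.90 + 1.59 + 7.54 = 21.03 million.
Denominator = 185.33 + 1.59 = 186.92 million.
Broad rate = 21.03 / 186.92 = 11.25%.

Broad underutilization rate ≈ 11.25%.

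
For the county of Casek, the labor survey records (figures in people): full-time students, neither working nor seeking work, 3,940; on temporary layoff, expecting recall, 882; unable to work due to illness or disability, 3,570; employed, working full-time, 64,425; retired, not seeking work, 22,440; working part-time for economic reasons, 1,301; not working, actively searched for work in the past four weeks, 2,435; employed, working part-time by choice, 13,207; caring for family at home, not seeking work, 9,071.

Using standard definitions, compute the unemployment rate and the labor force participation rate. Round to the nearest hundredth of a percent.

Unemployment rate ≈ 4.03%; labor force participation rate ≈ 67.82%.

Employed = 64,425 + 1,301 + 13,207 = 78,933 (anyone who worked, including part-time for economic reasons, counts as employed).
Unemployed = 882 + 2,435 = 3,317 (jobless and actively searching, or on temporary layoff).
Labor force = 78,933 + 3,317 = 82,250.
Not in labor force = 3,940 + 3,570 + 22,440 + 9,071 = 39,021 (those not working and not actively searching are outside the labor force).
Civilian working-age population = 82,250 + 39,021 = 121,271.
Unemployment rate = 3,317 / 82,250 = 4.03%.
Labor force participation rate = 82,250 / 121,271 = 67.82%.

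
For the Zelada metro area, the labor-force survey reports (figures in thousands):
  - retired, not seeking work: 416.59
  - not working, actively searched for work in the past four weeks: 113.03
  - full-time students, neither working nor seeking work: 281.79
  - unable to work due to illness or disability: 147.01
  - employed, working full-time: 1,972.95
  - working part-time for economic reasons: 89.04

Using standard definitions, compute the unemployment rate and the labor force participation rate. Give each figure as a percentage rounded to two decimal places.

Unemployment rate ≈ 5.20%; labor force participation rate ≈ 72.01%.

Employed = 1,972.95 + 89.04 = 2,061.99 thousand (anyone who worked, including part-time for economic reasons, counts as employed).
Unemployed = 113.03 thousand.
Labor force = 2,061.99 + 113.03 = 2,175.02 thousand.
Not in labor force = 416.59 + 281.79 + 147.01 = 845.39 thousand (those not working and not actively searching are outside the labor force).
Civilian working-age population = 2,175.02 + 845.39 = 3,020.41 thousand.
Unemployment rate = 113.03 / 2,175.02 = 5.20%.
Labor force participation rate = 2,175.02 / 3,020.41 = 72.01%.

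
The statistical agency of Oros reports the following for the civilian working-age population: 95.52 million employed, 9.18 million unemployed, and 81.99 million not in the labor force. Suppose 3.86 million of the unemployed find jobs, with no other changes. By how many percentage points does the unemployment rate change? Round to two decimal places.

The unemployment rate changes by −3.69 percentage points.

Initially, labor force = 95.52 + 9.18 = 104.70 million, so u = 9.18/104.70 = 8.77%.
After the change, unemployed falls and employed rises by 3.86; labor force unchanged → E = 99.38, U = 5.32, labor force = 104.70 million.
New unemployment rate = 5.32 / 104.70 = 5.08%.
Change = 5.08% − 8.77% = −3.69 percentage points.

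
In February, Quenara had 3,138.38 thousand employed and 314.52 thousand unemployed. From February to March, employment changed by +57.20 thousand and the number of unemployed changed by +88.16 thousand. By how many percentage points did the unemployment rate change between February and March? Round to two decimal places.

The unemployment rate changed by +2.08 percentage points.

February: labor force = 3,138.38 + 314.52 = 3,452.90; u = 314.52/3,452.90 = 9.11%.
March: labor force = 3,195.58 + 402.68 = 3,598.26; u = 402.68/3,598.26 = 11.19%.
Change = 11.19% − 9.11% = +2.08 pp.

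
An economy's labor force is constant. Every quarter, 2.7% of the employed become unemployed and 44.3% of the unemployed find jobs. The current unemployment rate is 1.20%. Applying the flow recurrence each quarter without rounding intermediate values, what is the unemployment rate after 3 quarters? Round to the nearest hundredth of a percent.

Unemployment rate after three quarters ≈ 5.07%.

With a fixed labor force, u_{t+1} = u_t + s·(1−u_t) − f·u_t = u_t·(1−s−f) + s.
Here 1−s−f = 0.530 and s = 0.027.
u_1 = 0.012000 × 0.530 + 0.027 = 0.033360.
u_2 = 0.033360 × 0.530 + 0.027 = 0.044681.
u_3 = 0.044681 × 0.530 + 0.027 = 0.050681.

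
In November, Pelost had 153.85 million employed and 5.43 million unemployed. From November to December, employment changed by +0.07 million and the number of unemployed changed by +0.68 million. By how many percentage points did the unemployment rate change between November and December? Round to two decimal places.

The unemployment rate changed by +0.41 percentage points.

November: labor force = 153.85 + 5.43 = 159.28; u = 5.43/159.28 = 3.41%.
December: labor force = 153.92 + 6.11 = 160.03; u = 6.11/160.03 = 3.82%.
Change = 3.82% − 3.41% = +0.41 pp.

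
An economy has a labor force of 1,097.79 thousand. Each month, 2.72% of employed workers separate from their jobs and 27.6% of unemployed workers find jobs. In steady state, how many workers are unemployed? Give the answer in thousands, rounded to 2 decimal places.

Steady-state unemployment rate u* = s/(s+f) = 2.72/(2.72+27.6) = 0.089710.
Unemployed = u* × labor force = 0.089710 × 1,097.79 ≈ 98.48 thousand.

About 98.48 thousand are unemployed in steady state.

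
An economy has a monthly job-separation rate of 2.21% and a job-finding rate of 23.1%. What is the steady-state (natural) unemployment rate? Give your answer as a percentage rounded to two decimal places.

Steady-state unemployment rate ≈ 8.73%.

At steady state the flows balance: s·E = f·U, so U/(E+U) = s/(s+f).
u* = 2.21 / (2.21 + 23.1) = 2.21 / 25.31 = 8.73%.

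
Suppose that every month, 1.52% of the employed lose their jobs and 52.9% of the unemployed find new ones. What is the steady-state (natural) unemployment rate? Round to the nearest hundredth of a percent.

Steady-state unemployment rate ≈ 2.79%.

At steady state the flows balance: s·E = f·U, so U/(E+U) = s/(s+f).
u* = 1.52 / (1.52 + 52.9) = 1.52 / 54.42 = 2.79%.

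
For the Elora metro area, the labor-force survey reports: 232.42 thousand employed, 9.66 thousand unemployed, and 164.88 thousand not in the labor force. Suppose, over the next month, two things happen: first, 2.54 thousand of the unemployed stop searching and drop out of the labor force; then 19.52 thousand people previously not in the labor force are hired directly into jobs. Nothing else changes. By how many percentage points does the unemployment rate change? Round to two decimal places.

The unemployment rate changes by −1.24 percentage points.

Initially, labor force = 232.42 + 9.66 = 242.08 thousand, so u = 9.66/242.08 = 3.99%.
After the first change, unemployed and labor force both fall by 2.54 → E = 232.42, U = 7.12, labor force = 239.54 thousand.
After the second change, employed and labor force both rise by 19.52; unemployed unchanged → E = 251.94, U = 7.12, labor force = 259.06 thousand.
New unemployment rate = 7.12 / 259.06 = 2.75%.
Change = 2.75% − 3.99% = −1.24 percentage points.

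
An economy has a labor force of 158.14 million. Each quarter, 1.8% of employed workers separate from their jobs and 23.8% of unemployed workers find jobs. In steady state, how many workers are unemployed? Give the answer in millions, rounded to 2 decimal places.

Steady-state unemployment rate u* = s/(s+f) = 1.8/(1.8+23.8) = 0.070312.
Unemployed = u* × labor force = 0.070312 × 158.14 ≈ 11.12 million.

About 11.12 million are unemployed in steady state.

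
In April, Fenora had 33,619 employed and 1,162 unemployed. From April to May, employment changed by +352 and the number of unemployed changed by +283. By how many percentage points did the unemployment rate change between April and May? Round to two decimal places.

The unemployment rate changed by +0.74 percentage points.

April: labor force = 33,619 + 1,162 = 34,781; u = 1,162/34,781 = 3.34%.
May: labor force = 33,971 + 1,445 = 35,416; u = 1,445/35,416 = 4.08%.
Change = 4.08% − 3.34% = +0.74 pp.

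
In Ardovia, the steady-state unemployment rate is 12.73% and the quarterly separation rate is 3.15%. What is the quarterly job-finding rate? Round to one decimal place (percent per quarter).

From u* = s/(s+f): f = s·(1−u)/u.
f = 3.15 × (1 − 0.1273) / 0.1273 = 2.7490 / 0.1273 ≈ 21.6% per quarter.

Job-finding rate ≈ 21.6% per quarter.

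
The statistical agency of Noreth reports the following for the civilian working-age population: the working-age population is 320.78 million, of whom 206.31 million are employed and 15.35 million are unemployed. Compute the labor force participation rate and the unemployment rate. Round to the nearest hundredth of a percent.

Labor force = employed + unemployed = 206.31 + 15.35 = 221.66 million.
Unemployment rate = 15.35 / 221.66 = 6.93%.
Labor force participation rate = 221.66 / 320.78 = 69.10%.

Labor force participation rate ≈ 69.10%; unemployment rate ≈ 6.93%.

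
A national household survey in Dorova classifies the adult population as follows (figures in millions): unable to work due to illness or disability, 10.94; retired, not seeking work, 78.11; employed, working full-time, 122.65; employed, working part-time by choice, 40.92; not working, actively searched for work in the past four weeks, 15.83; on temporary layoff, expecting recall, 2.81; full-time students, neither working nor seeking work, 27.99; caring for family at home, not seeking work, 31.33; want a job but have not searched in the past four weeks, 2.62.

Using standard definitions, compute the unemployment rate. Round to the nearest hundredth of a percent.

Employed = 122.65 + 40.92 = 163.57 million.
Unemployed = 15.83 + 2.81 = 18.64 million (jobless and actively searching, or on temporary layoff).
Labor force = 163.57 + 18.64 = 182.21 million.
Unemployment rate = 18.64 / 182.21 = 10.23%.

Unemployment rate ≈ 10.23%.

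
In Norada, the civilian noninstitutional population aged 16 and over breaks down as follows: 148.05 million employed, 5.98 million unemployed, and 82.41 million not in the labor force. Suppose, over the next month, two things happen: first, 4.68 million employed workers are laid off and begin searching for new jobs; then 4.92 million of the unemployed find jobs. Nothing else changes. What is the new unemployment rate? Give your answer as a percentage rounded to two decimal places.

New unemployment rate ≈ 3.73%.

Initially, labor force = 148.05 + 5.98 = 154.03 million, so u = 5.98/154.03 = 3.88%.
After the first change, employed falls and unemployed rises by 4.68; labor force unchanged → E = 143.37, U = 10.66, labor force = 154.03 million.
After the second change, unemployed falls and employed rises by 4.92; labor force unchanged → E = 148.29, U = 5.74, labor force = 154.03 million.
New unemployment rate = 5.74 / 154.03 = 3.73%.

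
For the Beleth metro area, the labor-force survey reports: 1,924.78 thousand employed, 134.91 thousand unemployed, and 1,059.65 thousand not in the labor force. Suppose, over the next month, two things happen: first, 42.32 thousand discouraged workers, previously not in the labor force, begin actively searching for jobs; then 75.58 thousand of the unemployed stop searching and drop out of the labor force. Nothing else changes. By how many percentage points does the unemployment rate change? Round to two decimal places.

Initially, labor force = 1,924.78 + 134.91 = 2,059.69 thousand, so u = 134.91/2,059.69 = 6.55%.
After the first change, unemployed and labor force both rise by 42.32 → E = 1,924.78, U = 177.23, labor force = 2,102.01 thousand.
After the second change, unemployed and labor force both fall by 75.58 → E = 1,924.78, U = 101.65, labor force = 2,026.43 thousand.
New unemployment rate = 101.65 / 2,026.43 = 5.02%.
Change = 5.02% − 6.55% = −1.53 percentage points.

The unemployment rate changes by −1.53 percentage points.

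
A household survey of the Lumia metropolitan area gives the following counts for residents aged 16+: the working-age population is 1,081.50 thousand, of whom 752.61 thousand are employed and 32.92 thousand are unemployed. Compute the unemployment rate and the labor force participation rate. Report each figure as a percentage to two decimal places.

Labor force = employed + unemployed = 752.61 + 32.92 = 785.53 thousand.
Unemployment rate = 32.92 / 785.53 = 4.19%.
Labor force participation rate = 785.53 / 1,081.50 = 72.63%.

Unemployment rate ≈ 4.19%; labor force participation rate ≈ 72.63%.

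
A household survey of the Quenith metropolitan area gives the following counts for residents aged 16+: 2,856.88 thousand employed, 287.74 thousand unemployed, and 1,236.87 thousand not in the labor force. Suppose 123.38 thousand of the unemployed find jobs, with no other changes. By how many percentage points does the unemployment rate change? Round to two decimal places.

The unemployment rate changes by −3.92 percentage points.

Initially, labor force = 2,856.88 + 287.74 = 3,144.62 thousand, so u = 287.74/3,144.62 = 9.15%.
After the change, unemployed falls and employed rises by 123.38; labor force unchanged → E = 2,980.26, U = 164.36, labor force = 3,144.62 thousand.
New unemployment rate = 164.36 / 3,144.62 = 5.23%.
Change = 5.23% − 9.15% = −3.92 percentage points.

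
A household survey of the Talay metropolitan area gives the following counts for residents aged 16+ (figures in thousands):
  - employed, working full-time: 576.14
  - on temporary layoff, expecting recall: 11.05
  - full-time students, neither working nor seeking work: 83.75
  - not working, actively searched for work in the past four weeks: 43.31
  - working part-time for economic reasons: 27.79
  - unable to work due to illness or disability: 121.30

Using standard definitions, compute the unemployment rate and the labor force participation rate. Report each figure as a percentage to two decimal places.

Unemployment rate ≈ 8.26%; labor force participation rate ≈ 76.25%.

Employed = 576.14 + 27.79 = 603.93 thousand (anyone who worked, including part-time for economic reasons, counts as employed).
Unemployed = 11.05 + 43.31 = 54.36 thousand (jobless and actively searching, or on temporary layoff).
Labor force = 603.93 + 54.36 = 658.29 thousand.
Not in labor force = 83.75 + 121.30 = 205.05 thousand (those not working and not actively searching are outside the labor force).
Civilian working-age population = 658.29 + 205.05 = 863.34 thousand.
Unemployment rate = 54.36 / 658.29 = 8.26%.
Labor force participation rate = 658.29 / 863.34 = 76.25%.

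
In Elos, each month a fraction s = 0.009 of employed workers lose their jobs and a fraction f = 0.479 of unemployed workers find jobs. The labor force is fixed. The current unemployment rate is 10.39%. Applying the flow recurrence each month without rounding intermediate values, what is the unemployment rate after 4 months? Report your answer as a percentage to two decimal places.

Unemployment rate after four months ≈ 2.43%.

With a fixed labor force, u_{t+1} = u_t + s·(1−u_t) − f·u_t = u_t·(1−s−f) + s.
Here 1−s−f = 0.512 and s = 0.009.
u_1 = 0.103900 × 0.512 + 0.009 = 0.062197.
u_2 = 0.062197 × 0.512 + 0.009 = 0.040845.
u_3 = 0.040845 × 0.512 + 0.009 = 0.029913.
u_4 = 0.029913 × 0.512 + 0.009 = 0.024315.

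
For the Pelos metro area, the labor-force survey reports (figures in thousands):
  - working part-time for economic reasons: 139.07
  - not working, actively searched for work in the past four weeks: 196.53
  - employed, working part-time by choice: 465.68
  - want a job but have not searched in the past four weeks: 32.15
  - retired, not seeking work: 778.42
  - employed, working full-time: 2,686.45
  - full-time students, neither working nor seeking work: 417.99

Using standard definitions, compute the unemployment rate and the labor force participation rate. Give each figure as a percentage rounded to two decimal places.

Employed = 139.07 + 465.68 + 2,686.45 = 3,291.20 thousand (anyone who worked, including part-time for economic reasons, counts as employed).
Unemployed = 196.53 thousand.
Labor force = 3,291.20 + 196.53 = 3,487.73 thousand.
Not in labor force = 32.15 + 778.42 + 417.99 = 1,228.56 thousand (those not working and not actively searching are outside the labor force — including those who want a job but have given up searching).
Civilian working-age population = 3,487.73 + 1,228.56 = 4,716.29 thousand.
Unemployment rate = 196.53 / 3,487.73 = 5.63%.
Labor force participation rate = 3,487.73 / 4,716.29 = 73.95%.

Unemployment rate ≈ 5.63%; labor force participation rate ≈ 73.95%.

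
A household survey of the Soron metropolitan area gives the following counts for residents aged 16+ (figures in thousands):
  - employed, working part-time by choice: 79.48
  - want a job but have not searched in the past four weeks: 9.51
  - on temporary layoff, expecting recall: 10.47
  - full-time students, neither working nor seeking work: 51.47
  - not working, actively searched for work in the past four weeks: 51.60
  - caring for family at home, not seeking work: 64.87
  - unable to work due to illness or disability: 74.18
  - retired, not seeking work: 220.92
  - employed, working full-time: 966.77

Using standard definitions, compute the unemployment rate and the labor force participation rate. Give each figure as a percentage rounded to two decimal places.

Employed = 79.48 + 966.77 = 1,046.25 thousand.
Unemployed = 10.47 + 51.60 = 62.07 thousand (jobless and actively searching, or on temporary layoff).
Labor force = 1,046.25 + 62.07 = 1,108.32 thousand.
Not in labor force = 9.51 + 51.47 + 64.87 + 74.18 + 220.92 = 420.95 thousand (those not working and not actively searching are outside the labor force — including those who want a job but have given up searching).
Civilian working-age population = 1,108.32 + 420.95 = 1,529.27 thousand.
Unemployment rate = 62.07 / 1,108.32 = 5.60%.
Labor force participation rate = 1,108.32 / 1,529.27 = 72.47%.

Unemployment rate ≈ 5.60%; labor force participation rate ≈ 72.47%.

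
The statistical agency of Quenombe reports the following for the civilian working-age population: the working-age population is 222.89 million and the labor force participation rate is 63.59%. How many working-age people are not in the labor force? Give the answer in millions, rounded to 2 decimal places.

Share not in the labor force = 1 − 0.6359 = 0.3641.
Not in labor force = 0.3641 × 222.89 ≈ 81.15 million.

About 81.15 million are not in the labor force.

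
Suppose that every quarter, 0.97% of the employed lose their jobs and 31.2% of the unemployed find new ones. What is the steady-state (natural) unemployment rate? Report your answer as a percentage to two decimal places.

Steady-state unemployment rate ≈ 3.02%.

At steady state the flows balance: s·E = f·U, so U/(E+U) = s/(s+f).
u* = 0.97 / (0.97 + 31.2) = 0.97 / 32.17 = 3.02%.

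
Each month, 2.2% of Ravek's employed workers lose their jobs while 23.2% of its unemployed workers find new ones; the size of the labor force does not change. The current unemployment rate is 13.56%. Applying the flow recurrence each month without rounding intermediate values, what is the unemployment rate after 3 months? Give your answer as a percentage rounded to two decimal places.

With a fixed labor force, u_{t+1} = u_t + s·(1−u_t) − f·u_t = u_t·(1−s−f) + s.
Here 1−s−f = 0.746 and s = 0.022.
u_1 = 0.135600 × 0.746 + 0.022 = 0.123158.
u_2 = 0.123158 × 0.746 + 0.022 = 0.113876.
u_3 = 0.113876 × 0.746 + 0.022 = 0.106951.

Unemployment rate after three months ≈ 10.70%.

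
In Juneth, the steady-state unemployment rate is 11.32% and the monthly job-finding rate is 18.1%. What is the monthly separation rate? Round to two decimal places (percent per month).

From u* = s/(s+f): s = u·f/(1−u).
s = 0.1132 × 18.1 / (1 − 0.1132) = 2.0489 / 0.8868 ≈ 2.31% per month.

Separation rate ≈ 2.31% per month.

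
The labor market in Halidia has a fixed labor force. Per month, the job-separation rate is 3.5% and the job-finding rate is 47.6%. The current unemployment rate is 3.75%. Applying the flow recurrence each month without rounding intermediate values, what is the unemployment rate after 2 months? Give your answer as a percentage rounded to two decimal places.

With a fixed labor force, u_{t+1} = u_t + s·(1−u_t) − f·u_t = u_t·(1−s−f) + s.
Here 1−s−f = 0.489 and s = 0.035.
u_1 = 0.037500 × 0.489 + 0.035 = 0.053338.
u_2 = 0.053338 × 0.489 + 0.035 = 0.061082.

Unemployment rate after two months ≈ 6.11%.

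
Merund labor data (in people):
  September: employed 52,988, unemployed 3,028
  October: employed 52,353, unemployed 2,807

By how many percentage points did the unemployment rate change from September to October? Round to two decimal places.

The unemployment rate changed by −0.32 percentage points.

September: labor force = 52,988 + 3,028 = 56,016; u = 3,028/56,016 = 5.41%.
October: labor force = 52,353 + 2,807 = 55,160; u = 2,807/55,160 = 5.09%.
Change = 5.09% − 5.41% = −0.32 pp.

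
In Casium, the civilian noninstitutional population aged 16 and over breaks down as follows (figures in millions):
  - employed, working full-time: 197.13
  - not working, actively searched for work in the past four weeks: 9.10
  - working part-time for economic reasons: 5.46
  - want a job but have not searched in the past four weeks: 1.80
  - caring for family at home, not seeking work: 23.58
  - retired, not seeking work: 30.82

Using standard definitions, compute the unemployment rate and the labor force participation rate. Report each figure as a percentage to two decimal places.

Employed = 197.13 + 5.46 = 202.59 million (anyone who worked, including part-time for economic reasons, counts as employed).
Unemployed = 9.10 million.
Labor force = 202.59 + 9.10 = 211.69 million.
Not in labor force = 1.80 + 23.58 + 30.82 = 56.20 million (those not working and not actively searching are outside the labor force — including those who want a job but have given up searching).
Civilian working-age population = 211.69 + 56.20 = 267.89 million.
Unemployment rate = 9.10 / 211.69 = 4.30%.
Labor force participation rate = 211.69 / 267.89 = 79.02%.

Unemployment rate ≈ 4.30%; labor force participation rate ≈ 79.02%.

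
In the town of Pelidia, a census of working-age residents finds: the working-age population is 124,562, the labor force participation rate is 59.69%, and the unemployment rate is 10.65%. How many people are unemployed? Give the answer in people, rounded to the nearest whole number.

Labor force = 0.5969 × 124,562 = 74,351.
Unemployed = 0.1065 × 74,351 ≈ 7,918.

About 7,918 are unemployed.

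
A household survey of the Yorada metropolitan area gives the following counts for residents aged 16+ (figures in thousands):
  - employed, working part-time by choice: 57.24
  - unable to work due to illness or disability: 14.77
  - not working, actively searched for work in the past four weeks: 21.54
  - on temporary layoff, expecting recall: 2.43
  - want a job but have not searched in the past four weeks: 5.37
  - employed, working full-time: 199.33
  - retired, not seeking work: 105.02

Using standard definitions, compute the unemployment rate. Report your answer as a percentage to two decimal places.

Unemployment rate ≈ 8.54%.

Employed = 57.24 + 199.33 = 256.57 thousand.
Unemployed = 21.54 + 2.43 = 23.97 thousand (jobless and actively searching, or on temporary layoff).
Labor force = 256.57 + 23.97 = 280.54 thousand.
Unemployment rate = 23.97 / 280.54 = 8.54%.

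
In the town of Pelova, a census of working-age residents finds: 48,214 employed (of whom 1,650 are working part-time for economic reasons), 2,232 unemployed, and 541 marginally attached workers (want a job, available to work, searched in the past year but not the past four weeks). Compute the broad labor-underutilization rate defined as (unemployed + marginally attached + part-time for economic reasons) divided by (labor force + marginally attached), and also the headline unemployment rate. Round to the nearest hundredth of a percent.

Broad underutilization rate ≈ 8.67%; headline unemployment rate ≈ 4.42%.

Labor force = 48,214 + 2,232 = 50,446.
Numerator = 2,232 + 541 + 1,650 = 4,423.
Denominator = 50,446 + 541 = 50,987.
Broad rate = 4,423 / 50,987 = 8.67%.
Headline unemployment rate = 2,232 / 50,446 = 4.42%.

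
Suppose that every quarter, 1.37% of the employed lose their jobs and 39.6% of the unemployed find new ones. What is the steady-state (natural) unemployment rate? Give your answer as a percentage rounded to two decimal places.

Steady-state unemployment rate ≈ 3.34%.

At steady state the flows balance: s·E = f·U, so U/(E+U) = s/(s+f).
u* = 1.37 / (1.37 + 39.6) = 1.37 / 40.97 = 3.34%.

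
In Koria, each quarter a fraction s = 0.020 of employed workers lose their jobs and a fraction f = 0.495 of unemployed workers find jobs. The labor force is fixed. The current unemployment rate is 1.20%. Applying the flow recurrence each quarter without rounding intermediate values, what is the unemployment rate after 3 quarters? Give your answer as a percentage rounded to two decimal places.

Unemployment rate after three quarters ≈ 3.58%.

With a fixed labor force, u_{t+1} = u_t + s·(1−u_t) − f·u_t = u_t·(1−s−f) + s.
Here 1−s−f = 0.485 and s = 0.020.
u_1 = 0.012000 × 0.485 + 0.020 = 0.025820.
u_2 = 0.025820 × 0.485 + 0.020 = 0.032523.
u_3 = 0.032523 × 0.485 + 0.020 = 0.035774.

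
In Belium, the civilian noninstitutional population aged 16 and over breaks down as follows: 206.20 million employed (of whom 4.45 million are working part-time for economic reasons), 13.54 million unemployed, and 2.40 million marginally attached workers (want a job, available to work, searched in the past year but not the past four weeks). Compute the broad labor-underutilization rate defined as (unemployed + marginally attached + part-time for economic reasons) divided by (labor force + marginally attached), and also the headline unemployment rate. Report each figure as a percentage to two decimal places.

Broad underutilization rate ≈ 9.18%; headline unemployment rate ≈ 6.16%.

Labor force = 206.20 + 13.54 = 219.74 million.
Numerator = 13.54 + 2.40 + 4.45 = 20.39 million.
Denominator = 219.74 + 2.40 = 222.14 million.
Broad rate = 20.39 / 222.14 = 9.18%.
Headline unemployment rate = 13.54 / 219.74 = 6.16%.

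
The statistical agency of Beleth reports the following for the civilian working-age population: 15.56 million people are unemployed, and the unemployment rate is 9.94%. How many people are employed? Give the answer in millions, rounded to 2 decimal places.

Labor force = U / u = 15.56 / 0.0994 ≈ 156.54 million.
Employed = labor force − unemployed = 156.54 − 15.56 = 140.98 million.

About 140.98 million are employed.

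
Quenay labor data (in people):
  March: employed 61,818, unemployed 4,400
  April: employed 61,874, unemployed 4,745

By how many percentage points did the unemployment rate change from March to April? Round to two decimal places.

The unemployment rate changed by +0.48 percentage points.

March: labor force = 61,818 + 4,400 = 66,218; u = 4,400/66,218 = 6.64%.
April: labor force = 61,874 + 4,745 = 66,619; u = 4,745/66,619 = 7.12%.
Change = 7.12% − 6.64% = +0.48 pp.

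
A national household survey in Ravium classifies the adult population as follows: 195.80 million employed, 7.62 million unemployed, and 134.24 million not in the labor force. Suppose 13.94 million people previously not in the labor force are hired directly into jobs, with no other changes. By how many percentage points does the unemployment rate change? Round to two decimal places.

Initially, labor force = 195.80 + 7.62 = 203.42 million, so u = 7.62/203.42 = 3.75%.
After the change, employed and labor force both rise by 13.94; unemployed unchanged → E = 209.74, U = 7.62, labor force = 217.36 million.
New unemployment rate = 7.62 / 217.36 = 3.51%.
Change = 3.51% − 3.75% = −0.24 percentage points.

The unemployment rate changes by −0.24 percentage points.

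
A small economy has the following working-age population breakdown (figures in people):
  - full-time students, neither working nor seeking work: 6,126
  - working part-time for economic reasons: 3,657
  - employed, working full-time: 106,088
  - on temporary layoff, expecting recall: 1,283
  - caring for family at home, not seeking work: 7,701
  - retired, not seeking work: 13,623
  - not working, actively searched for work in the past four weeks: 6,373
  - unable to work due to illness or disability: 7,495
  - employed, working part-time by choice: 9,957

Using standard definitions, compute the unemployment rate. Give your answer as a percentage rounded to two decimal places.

Unemployment rate ≈ 6.01%.

Employed = 3,657 + 106,088 + 9,957 = 119,702 (anyone who worked, including part-time for economic reasons, counts as employed).
Unemployed = 1,283 + 6,373 = 7,656 (jobless and actively searching, or on temporary layoff).
Labor force = 119,702 + 7,656 = 127,358.
Unemployment rate = 7,656 / 127,358 = 6.01%.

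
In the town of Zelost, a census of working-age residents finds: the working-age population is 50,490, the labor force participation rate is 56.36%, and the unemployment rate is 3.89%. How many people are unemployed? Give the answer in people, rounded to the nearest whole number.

Labor force = 0.5636 × 50,490 = 28,456.
Unemployed = 0.0389 × 28,456 ≈ 1,107.

About 1,107 are unemployed.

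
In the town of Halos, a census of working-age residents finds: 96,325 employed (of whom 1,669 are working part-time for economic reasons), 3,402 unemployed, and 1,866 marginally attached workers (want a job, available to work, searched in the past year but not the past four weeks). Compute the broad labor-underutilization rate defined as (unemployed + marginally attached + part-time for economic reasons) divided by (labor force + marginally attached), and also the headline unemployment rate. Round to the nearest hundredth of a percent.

Labor force = 96,325 + 3,402 = 99,727.
Numerator = 3,402 + 1,866 + 1,669 = 6,937.
Denominator = 99,727 + 1,866 = 101,593.
Broad rate = 6,937 / 101,593 = 6.83%.
Headline unemployment rate = 3,402 / 99,727 = 3.41%.

Broad underutilization rate ≈ 6.83%; headline unemployment rate ≈ 3.41%.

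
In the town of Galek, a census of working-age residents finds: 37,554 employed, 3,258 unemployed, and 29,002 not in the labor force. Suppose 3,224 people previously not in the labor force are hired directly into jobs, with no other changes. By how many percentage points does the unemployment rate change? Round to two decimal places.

The unemployment rate changes by −0.58 percentage points.

Initially, labor force = 37,554 + 3,258 = 40,812, so u = 3,258/40,812 = 7.98%.
After the change, employed and labor force both rise by 3,224; unemployed unchanged → E = 40,778, U = 3,258, labor force = 44,036.
New unemployment rate = 3,258 / 44,036 = 7.40%.
Change = 7.40% − 7.98% = −0.58 percentage points.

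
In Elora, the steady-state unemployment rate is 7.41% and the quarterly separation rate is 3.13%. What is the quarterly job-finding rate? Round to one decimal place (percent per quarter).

From u* = s/(s+f): f = s·(1−u)/u.
f = 3.13 × (1 − 0.0741) / 0.0741 = 2.8981 / 0.0741 ≈ 39.1% per quarter.

Job-finding rate ≈ 39.1% per quarter.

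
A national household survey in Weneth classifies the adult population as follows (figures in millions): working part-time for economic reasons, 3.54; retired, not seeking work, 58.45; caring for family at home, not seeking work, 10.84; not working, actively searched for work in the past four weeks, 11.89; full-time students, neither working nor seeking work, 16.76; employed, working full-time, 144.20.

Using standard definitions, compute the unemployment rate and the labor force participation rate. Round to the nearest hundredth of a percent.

Employed = 3.54 + 144.20 = 147.74 million (anyone who worked, including part-time for economic reasons, counts as employed).
Unemployed = 11.89 million.
Labor force = 147.74 + 11.89 = 159.63 million.
Not in labor force = 58.45 + 10.84 + 16.76 = 86.05 million (those not working and not actively searching are outside the labor force).
Civilian working-age population = 159.63 + 86.05 = 245.68 million.
Unemployment rate = 11.89 / 159.63 = 7.45%.
Labor force participation rate = 159.63 / 245.68 = 64.97%.

Unemployment rate ≈ 7.45%; labor force participation rate ≈ 64.97%.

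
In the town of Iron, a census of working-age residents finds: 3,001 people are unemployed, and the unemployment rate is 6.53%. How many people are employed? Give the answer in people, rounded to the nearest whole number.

Labor force = U / u = 3,001 / 0.0653 ≈ 45,957.
Employed = labor force − unemployed = 45,957 − 3,001 = 42,956.

About 42,956 are employed.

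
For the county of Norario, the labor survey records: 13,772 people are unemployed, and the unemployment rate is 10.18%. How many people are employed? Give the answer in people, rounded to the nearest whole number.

About 121,513 are employed.

Labor force = U / u = 13,772 / 0.1018 ≈ 135,285.
Employed = labor force − unemployed = 135,285 − 13,772 = 121,513.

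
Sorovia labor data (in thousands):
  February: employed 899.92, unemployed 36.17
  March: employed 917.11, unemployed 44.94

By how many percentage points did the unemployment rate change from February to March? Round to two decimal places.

The unemployment rate changed by +0.81 percentage points.

February: labor force = 899.92 + 36.17 = 936.09; u = 36.17/936.09 = 3.86%.
March: labor force = 917.11 + 44.94 = 962.05; u = 44.94/962.05 = 4.67%.
Change = 4.67% − 3.86% = +0.81 pp.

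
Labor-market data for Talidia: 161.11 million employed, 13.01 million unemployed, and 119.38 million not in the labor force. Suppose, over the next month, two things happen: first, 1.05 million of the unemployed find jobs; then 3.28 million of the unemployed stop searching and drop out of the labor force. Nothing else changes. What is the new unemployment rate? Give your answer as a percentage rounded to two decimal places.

Initially, labor force = 161.11 + 13.01 = 174.12 million, so u = 13.01/174.12 = 7.47%.
After the first change, unemployed falls and employed rises by 1.05; labor force unchanged → E = 162.16, U = 11.96, labor force = 174.12 million.
After the second change, unemployed and labor force both fall by 3.28 → E = 162.16, U = 8.68, labor force = 170.84 million.
New unemployment rate = 8.68 / 170.84 = 5.08%.

New unemployment rate ≈ 5.08%.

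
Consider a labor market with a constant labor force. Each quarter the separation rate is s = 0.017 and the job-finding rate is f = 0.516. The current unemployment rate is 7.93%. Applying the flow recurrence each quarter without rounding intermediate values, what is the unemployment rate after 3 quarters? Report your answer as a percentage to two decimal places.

Unemployment rate after three quarters ≈ 3.67%.

With a fixed labor force, u_{t+1} = u_t + s·(1−u_t) − f·u_t = u_t·(1−s−f) + s.
Here 1−s−f = 0.467 and s = 0.017.
u_1 = 0.079300 × 0.467 + 0.017 = 0.054033.
u_2 = 0.054033 × 0.467 + 0.017 = 0.042233.
u_3 = 0.042233 × 0.467 + 0.017 = 0.036723.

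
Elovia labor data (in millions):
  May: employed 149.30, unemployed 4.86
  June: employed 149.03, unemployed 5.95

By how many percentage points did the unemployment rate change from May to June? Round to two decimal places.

May: labor force = 149.30 + 4.86 = 154.16; u = 4.86/154.16 = 3.15%.
June: labor force = 149.03 + 5.95 = 154.98; u = 5.95/154.98 = 3.84%.
Change = 3.84% − 3.15% = +0.69 pp.

The unemployment rate changed by +0.69 percentage points.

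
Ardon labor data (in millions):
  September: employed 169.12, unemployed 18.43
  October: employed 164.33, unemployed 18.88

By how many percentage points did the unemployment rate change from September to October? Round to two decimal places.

The unemployment rate changed by +0.48 percentage points.

September: labor force = 169.12 + 18.43 = 187.55; u = 18.43/187.55 = 9.83%.
October: labor force = 164.33 + 18.88 = 183.21; u = 18.88/183.21 = 10.31%.
Change = 10.31% − 9.83% = +0.48 pp.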